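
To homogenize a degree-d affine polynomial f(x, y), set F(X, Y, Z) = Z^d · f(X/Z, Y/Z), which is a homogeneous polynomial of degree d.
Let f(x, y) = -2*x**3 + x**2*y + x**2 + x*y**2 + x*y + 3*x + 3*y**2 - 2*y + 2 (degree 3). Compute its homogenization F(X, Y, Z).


F(X, Y, Z) = -2*X**3 + X**2*Y + X**2*Z + X*Y**2 + X*Y*Z + 3*X*Z**2 + 3*Y**2*Z - 2*Y*Z**2 + 2*Z**3

deg(f) = 3.
Substitute x = X/Z, y = Y/Z into f, then multiply by Z^3.
  monomial -2·x^3·y^0 ↦ -2·X^3·Y^0·Z^0.
  monomial 1·x^2·y^1 ↦ 1·X^2·Y^1·Z^0.
  monomial 1·x^2·y^0 ↦ 1·X^2·Y^0·Z^1.
  monomial 1·x^1·y^2 ↦ 1·X^1·Y^2·Z^0.
  monomial 1·x^1·y^1 ↦ 1·X^1·Y^1·Z^1.
  monomial 3·x^1·y^0 ↦ 3·X^1·Y^0·Z^2.
  monomial 3·x^0·y^2 ↦ 3·X^0·Y^2·Z^1.
  monomial -2·x^0·y^1 ↦ -2·X^0·Y^1·Z^2.
  monomial 2·x^0·y^0 ↦ 2·X^0·Y^0·Z^3.
Collecting: F(X, Y, Z) = -2*X**3 + X**2*Y + X**2*Z + X*Y**2 + X*Y*Z + 3*X*Z**2 + 3*Y**2*Z - 2*Y*Z**2 + 2*Z**3.


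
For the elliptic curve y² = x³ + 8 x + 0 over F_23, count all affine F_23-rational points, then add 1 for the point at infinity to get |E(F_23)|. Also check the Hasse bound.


Affine points = {(0, 0), (1, 3), (1, 20), (2, 1), (2, 22), (4, 2), (4, 21), (5, 2), (5, 21), (7, 10), (7, 13), (8, 1), (8, 22), (11, 4), (11, 19), (13, 1), (13, 22), (14, 2), (14, 21), (17, 9), (17, 14), (20, 8), (20, 15)}; affine count = 23; |E(F_23)| = 24.

Discriminant check: Δ ∝ 4a³ + 27b² = 4·8³ + 27·0² = 4·512 + 27·0 ≡ 1 (mod 23). Nonzero ⇒ E is nonsingular.
For each x ∈ F_23, compute rhs = x³ + 8·x + 0 mod 23, then count y ∈ F_23 with y² ≡ rhs.
  x = 0: rhs = 0, matching y values: 0 (1 points).
  x = 1: rhs = 9, matching y values: 3, 20 (2 points).
  x = 2: rhs = 1, matching y values: 1, 22 (2 points).
  x = 3: rhs = 5, matching y values: none (0 points).
  x = 4: rhs = 4, matching y values: 2, 21 (2 points).
  x = 5: rhs = 4, matching y values: 2, 21 (2 points).
  x = 6: rhs = 11, matching y values: none (0 points).
  x = 7: rhs = 8, matching y values: 10, 13 (2 points).
  x = 8: rhs = 1, matching y values: 1, 22 (2 points).
  x = 9: rhs = 19, matching y values: none (0 points).
  x = 10: rhs = 22, matching y values: none (0 points).
  x = 11: rhs = 16, matching y values: 4, 19 (2 points).
  x = 12: rhs = 7, matching y values: none (0 points).
  x = 13: rhs = 1, matching y values: 1, 22 (2 points).
  x = 14: rhs = 4, matching y values: 2, 21 (2 points).
  x = 15: rhs = 22, matching y values: none (0 points).
  x = 16: rhs = 15, matching y values: none (0 points).
  x = 17: rhs = 12, matching y values: 9, 14 (2 points).
  x = 18: rhs = 19, matching y values: none (0 points).
  x = 19: rhs = 19, matching y values: none (0 points).
  x = 20: rhs = 18, matching y values: 8, 15 (2 points).
  x = 21: rhs = 22, matching y values: none (0 points).
  x = 22: rhs = 14, matching y values: none (0 points).
Total affine count: 23.
Full point count |E(F_23)| = 23 + 1 = 24.
Hasse bound: |24 − (23+1)| = |0| = 0 ≤ 2√23 ≈ 9.5917 ✓.


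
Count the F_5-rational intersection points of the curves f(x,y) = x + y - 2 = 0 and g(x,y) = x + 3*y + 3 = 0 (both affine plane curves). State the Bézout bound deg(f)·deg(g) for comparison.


Common zeros: {(2, 0)}; count = 1; Bézout bound = 1.

deg(f) = 1, deg(g) = 1, so Bézout bound = 1.
Scan x ∈ F_5. For each x, list the y ∈ F_5 with f(x, y) ≡ 0 and those with g(x, y) ≡ 0 (mod 5); the common zeros in that column are the intersection.
  x = 0: f ≡ 0 at y ∈ {2}; g ≡ 0 at y ∈ {4}; common: ∅.
  x = 1: f ≡ 0 at y ∈ {1}; g ≡ 0 at y ∈ {2}; common: ∅.
  x = 2: f ≡ 0 at y ∈ {0}; g ≡ 0 at y ∈ {0}; common: {0}.
  x = 3: f ≡ 0 at y ∈ {4}; g ≡ 0 at y ∈ {3}; common: ∅.
  x = 4: f ≡ 0 at y ∈ {3}; g ≡ 0 at y ∈ {1}; common: ∅.
Collecting: common zeros = {(2, 0)}, so the count is 1.
Comparison with the Bézout bound: 1 ≤ 1 = deg(f)·deg(g), as expected for curves with no common component (the bound is attained).


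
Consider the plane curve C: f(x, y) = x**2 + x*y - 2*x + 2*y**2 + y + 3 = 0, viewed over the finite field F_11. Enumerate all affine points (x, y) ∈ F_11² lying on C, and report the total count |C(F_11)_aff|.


Affine F_11-points: {(3, 2), (3, 7), (4, 0), (4, 3), (6, 3), (6, 10), (8, 2), (8, 10), (9, 0), (9, 6)}; count = 10.

For each of the 121 pairs (x, y) ∈ F_11², evaluate f(x, y) mod 11. Record the zeros.
  x = 0: [0↦3, 1↦6, 2↦2, 3↦2, 4↦6, 5↦3, 6↦4, 7↦9, 8↦7, 9↦9, 10↦4]  zeros at y ∈ ∅
  x = 1: [0↦2, 1↦6, 2↦3, 3↦4, 4↦9, 5↦7, 6↦9, 7↦4, 8↦3, 9↦6, 10↦2]  zeros at y ∈ ∅
  x = 2: [0↦3, 1↦8, 2↦6, 3↦8, 4↦3, 5↦2, 6↦5, 7↦1, 8↦1, 9↦5, 10↦2]  zeros at y ∈ ∅
  x = 3: [0↦6, 1↦1, 2↦0, 3↦3, 4↦10, 5↦10, 6↦3, 7↦0, 8↦1, 9↦6, 10↦4]  zeros at y ∈ {2, 7}
  x = 4: [0↦0, 1↦7, 2↦7, 3↦0, 4↦8, 5↦9, 6↦3, 7↦1, 8↦3, 9↦9, 10↦8]  zeros at y ∈ {0, 3}
  x = 5: [0↦7, 1↦4, 2↦5, 3↦10, 4↦8, 5↦10, 6↦5, 7↦4, 8↦7, 9↦3, 10↦3]  zeros at y ∈ ∅
  x = 6: [0↦5, 1↦3, 2↦5, 3↦0, 4↦10, 5↦2, 6↦9, 7↦9, 8↦2, 9↦10, 10↦0]  zeros at y ∈ {3, 10}
  x = 7: [0↦5, 1↦4, 2↦7, 3↦3, 4↦3, 5↦7, 6↦4, 7↦5, 8↦10, 9↦8, 10↦10]  zeros at y ∈ ∅
  x = 8: [0↦7, 1↦7, 2↦0, 3↦8, 4↦9, 5↦3, 6↦1, 7↦3, 8↦9, 9↦8, 10↦0]  zeros at y ∈ {2, 10}
  x = 9: [0↦0, 1↦1, 2↦6, 3↦4, 4↦6, 5↦1, 6↦0, 7↦3, 8↦10, 9↦10, 10↦3]  zeros at y ∈ {0, 6}
  x = 10: [0↦6, 1↦8, 2↦3, 3↦2, 4↦5, 5↦1, 6↦1, 7↦5, 8↦2, 9↦3, 10↦8]  zeros at y ∈ ∅
Collecting zeros: affine points = {(3, 2), (3, 7), (4, 0), (4, 3), (6, 3), (6, 10), (8, 2), (8, 10), (9, 0), (9, 6)}.
Total count |C(F_11)_aff| = 10.


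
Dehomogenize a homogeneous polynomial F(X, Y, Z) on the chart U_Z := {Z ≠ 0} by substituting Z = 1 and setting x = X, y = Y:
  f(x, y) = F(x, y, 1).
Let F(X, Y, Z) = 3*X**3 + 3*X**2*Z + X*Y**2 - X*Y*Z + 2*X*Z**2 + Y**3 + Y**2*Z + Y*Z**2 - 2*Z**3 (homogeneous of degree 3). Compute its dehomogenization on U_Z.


f(x, y) = 3*x**3 + 3*x**2 + x*y**2 - x*y + 2*x + y**3 + y**2 + y - 2

On U_Z we set Z = 1. Each monomial c·X^i·Y^j·Z^k in F becomes c·x^i·y^j·1^k = c·x^i·y^j.
Substituting Z = 1: F(X, Y, 1) = 3*x**3 + 3*x**2 + x*y**2 - x*y + 2*x + y**3 + y**2 + y - 2.
Note: deg(f) ≤ deg(F) = 3; strict inequality happens when F is divisible by Z (lost terms).


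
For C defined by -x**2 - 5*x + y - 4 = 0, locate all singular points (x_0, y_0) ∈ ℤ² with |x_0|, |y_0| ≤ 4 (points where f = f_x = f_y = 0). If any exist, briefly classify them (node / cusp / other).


No singular points in the scanned grid; C is smooth there.

Compute partial derivatives:
  f_x = -2*x - 5.
  f_y = 1.
f_y = 1 is a nonzero constant, so f_y never vanishes: no point (x, y) can satisfy f = f_x = f_y = 0. In particular no (x, y) ∈ {−4, ..., 4}² is singular; the curve is smooth.


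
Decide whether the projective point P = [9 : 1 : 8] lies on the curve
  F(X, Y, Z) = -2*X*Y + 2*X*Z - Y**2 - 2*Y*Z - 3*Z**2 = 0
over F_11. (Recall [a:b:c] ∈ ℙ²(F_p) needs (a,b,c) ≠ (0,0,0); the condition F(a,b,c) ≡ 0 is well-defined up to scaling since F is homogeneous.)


F(9,1,8) ≡ 5 (mod 11); P is NOT on the curve.

Evaluate F(9, 1, 8) term-by-term (mod 11).
  -2*X*Y ↦ -2·9·1·1 = -18
  2*X*Z ↦ 2·9·1·8 = 144
  -Y**2 ↦ -1·1·1·1 = -1
  -2*Y*Z ↦ -2·1·1·8 = -16
  -3*Z**2 ↦ -3·1·1·64 = -192
Sum: F(9, 1, 8) = (-18) + (144) + (-1) + (-16) + (-192) = -83.
Reducing mod 11: -83 ≡ 5 (mod 11).
Since F(a, b, c) ≡ 5 ≠ 0 (mod 11), P does NOT lie on the curve.


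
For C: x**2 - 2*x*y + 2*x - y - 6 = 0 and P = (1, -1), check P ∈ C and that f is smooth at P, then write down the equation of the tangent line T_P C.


Tangent line at P: 6*x - 3*y - 9 = 0.

Step 1: f(1, -1) = 0, so P lies on C.
Step 2: partial derivatives
  f_x(x, y) = 2*x - 2*y + 2, f_y(x, y) = -2*x - 1.
  f_x(P) = 6, f_y(P) = -3 (gradient nonzero, so P is smooth).
Step 3: tangent line at P: 6·(x − 1) + -3·(y − -1) = 0.
Expanding: 6*x - 3*y - 9 = 0.


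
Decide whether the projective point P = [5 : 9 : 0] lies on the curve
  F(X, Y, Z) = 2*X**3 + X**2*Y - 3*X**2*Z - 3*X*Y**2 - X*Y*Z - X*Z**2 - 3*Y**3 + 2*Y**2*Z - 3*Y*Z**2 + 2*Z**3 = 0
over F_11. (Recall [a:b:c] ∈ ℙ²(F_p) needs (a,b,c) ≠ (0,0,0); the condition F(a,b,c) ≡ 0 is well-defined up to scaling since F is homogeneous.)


F(5,9,0) ≡ 10 (mod 11); P is NOT on the curve.

Evaluate F(5, 9, 0) term-by-term (mod 11).
  2*X**3 ↦ 2·125·1·1 = 250
  X**2*Y ↦ 1·25·9·1 = 225
  -3*X**2*Z ↦ -3·25·1·0 = 0
  -3*X*Y**2 ↦ -3·5·81·1 = -1215
  -X*Y*Z ↦ -1·5·9·0 = 0
  -X*Z**2 ↦ -1·5·1·0 = 0
  -3*Y**3 ↦ -3·1·729·1 = -2187
  2*Y**2*Z ↦ 2·1·81·0 = 0
  -3*Y*Z**2 ↦ -3·1·9·0 = 0
  2*Z**3 ↦ 2·1·1·0 = 0
Sum: F(5, 9, 0) = (250) + (225) + (0) + (-1215) + (0) + (0) + (-2187) + (0) + (0) + (0) = -2927.
Reducing mod 11: -2927 ≡ 10 (mod 11).
Since F(a, b, c) ≡ 10 ≠ 0 (mod 11), P does NOT lie on the curve.


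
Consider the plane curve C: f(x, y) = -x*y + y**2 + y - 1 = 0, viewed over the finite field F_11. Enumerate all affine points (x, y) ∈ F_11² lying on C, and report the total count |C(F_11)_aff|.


Affine F_11-points: {(0, 3), (0, 7), (1, 1), (1, 10), (2, 4), (2, 8), (5, 6), (5, 9), (8, 2), (8, 5)}; count = 10.

For each of the 121 pairs (x, y) ∈ F_11², evaluate f(x, y) mod 11. Record the zeros.
  x = 0: [0↦10, 1↦1, 2↦5, 3↦0, 4↦8, 5↦7, 6↦8, 7↦0, 8↦5, 9↦1, 10↦10]  zeros at y ∈ {3, 7}
  x = 1: [0↦10, 1↦0, 2↦3, 3↦8, 4↦4, 5↦2, 6↦2, 7↦4, 8↦8, 9↦3, 10↦0]  zeros at y ∈ {1, 10}
  x = 2: [0↦10, 1↦10, 2↦1, 3↦5, 4↦0, 5↦8, 6↦7, 7↦8, 8↦0, 9↦5, 10↦1]  zeros at y ∈ {4, 8}
  x = 3: [0↦10, 1↦9, 2↦10, 3↦2, 4↦7, 5↦3, 6↦1, 7↦1, 8↦3, 9↦7, 10↦2]  zeros at y ∈ ∅
  x = 4: [0↦10, 1↦8, 2↦8, 3↦10, 4↦3, 5↦9, 6↦6, 7↦5, 8↦6, 9↦9, 10↦3]  zeros at y ∈ ∅
  x = 5: [0↦10, 1↦7, 2↦6, 3↦7, 4↦10, 5↦4, 6↦0, 7↦9, 8↦9, 9↦0, 10↦4]  zeros at y ∈ {6, 9}
  x = 6: [0↦10, 1↦6, 2↦4, 3↦4, 4↦6, 5↦10, 6↦5, 7↦2, 8↦1, 9↦2, 10↦5]  zeros at y ∈ ∅
  x = 7: [0↦10, 1↦5, 2↦2, 3↦1, 4↦2, 5↦5, 6↦10, 7↦6, 8↦4, 9↦4, 10↦6]  zeros at y ∈ ∅
  x = 8: [0↦10, 1↦4, 2↦0, 3↦9, 4↦9, 5↦0, 6↦4, 7↦10, 8↦7, 9↦6, 10↦7]  zeros at y ∈ {2, 5}
  x = 9: [0↦10, 1↦3, 2↦9, 3↦6, 4↦5, 5↦6, 6↦9, 7↦3, 8↦10, 9↦8, 10↦8]  zeros at y ∈ ∅
  x = 10: [0↦10, 1↦2, 2↦7, 3↦3, 4↦1, 5↦1, 6↦3, 7↦7, 8↦2, 9↦10, 10↦9]  zeros at y ∈ ∅
Collecting zeros: affine points = {(0, 3), (0, 7), (1, 1), (1, 10), (2, 4), (2, 8), (5, 6), (5, 9), (8, 2), (8, 5)}.
Total count |C(F_11)_aff| = 10.


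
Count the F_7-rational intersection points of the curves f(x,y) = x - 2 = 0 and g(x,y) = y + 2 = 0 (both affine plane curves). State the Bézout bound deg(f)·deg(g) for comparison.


Common zeros: {(2, 5)}; count = 1; Bézout bound = 1.

deg(f) = 1, deg(g) = 1, so Bézout bound = 1.
Scan x ∈ F_7. For each x, list the y ∈ F_7 with f(x, y) ≡ 0 and those with g(x, y) ≡ 0 (mod 7); the common zeros in that column are the intersection.
  x = 0: f ≡ 0 at y ∈ ∅; g ≡ 0 at y ∈ {5}; common: ∅.
  x = 1: f ≡ 0 at y ∈ ∅; g ≡ 0 at y ∈ {5}; common: ∅.
  x = 2: f ≡ 0 at y ∈ {0, 1, 2, 3, 4, 5, 6}; g ≡ 0 at y ∈ {5}; common: {5}.
  x = 3: f ≡ 0 at y ∈ ∅; g ≡ 0 at y ∈ {5}; common: ∅.
  x = 4: f ≡ 0 at y ∈ ∅; g ≡ 0 at y ∈ {5}; common: ∅.
  x = 5: f ≡ 0 at y ∈ ∅; g ≡ 0 at y ∈ {5}; common: ∅.
  x = 6: f ≡ 0 at y ∈ ∅; g ≡ 0 at y ∈ {5}; common: ∅.
Collecting: common zeros = {(2, 5)}, so the count is 1.
Comparison with the Bézout bound: 1 ≤ 1 = deg(f)·deg(g), as expected for curves with no common component (the bound is attained).


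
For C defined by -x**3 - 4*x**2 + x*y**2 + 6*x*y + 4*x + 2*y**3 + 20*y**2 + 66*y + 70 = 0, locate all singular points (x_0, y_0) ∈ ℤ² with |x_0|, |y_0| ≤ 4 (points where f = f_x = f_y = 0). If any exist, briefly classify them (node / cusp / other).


Singular points: {(-1, -3)}; classification: node.

Compute partial derivatives:
  f_x = -3*x**2 - 8*x + y**2 + 6*y + 4.
  f_y = 2*x*y + 6*x + 6*y**2 + 40*y + 66.
Scan x_0 ∈ {−4, ..., 4}. For each x_0, f_y(x_0, y) is a polynomial in y; find its integer roots y ∈ {−4, ..., 4}, then test f_x and f at those candidates.
  x = -4: f_y(-4, y) = 6*y**2 + 32*y + 42; vanishes at y ∈ {-3}. (-4, -3): f_x = -21 ≠ 0.
  x = -3: f_y(-3, y) = 6*y**2 + 34*y + 48; vanishes at y ∈ {-3}. (-3, -3): f_x = -8 ≠ 0.
  x = -2: f_y(-2, y) = 6*y**2 + 36*y + 54; vanishes at y ∈ {-3}. (-2, -3): f_x = -1 ≠ 0.
  x = -1: f_y(-1, y) = 6*y**2 + 38*y + 60; vanishes at y ∈ {-3}. (-1, -3): f_x = 0, f = 0 — SINGULAR.
  x = 0: f_y(0, y) = 6*y**2 + 40*y + 66; vanishes at y ∈ {-3}. (0, -3): f_x = -5 ≠ 0.
  x = 1: f_y(1, y) = 6*y**2 + 42*y + 72; vanishes at y ∈ {-4, -3}. (1, -4): f_x = -15 ≠ 0; (1, -3): f_x = -16 ≠ 0.
  x = 2: f_y(2, y) = 6*y**2 + 44*y + 78; vanishes at y ∈ {-3}. (2, -3): f_x = -33 ≠ 0.
  x = 3: f_y(3, y) = 6*y**2 + 46*y + 84; vanishes at y ∈ {-3}. (3, -3): f_x = -56 ≠ 0.
  x = 4: f_y(4, y) = 6*y**2 + 48*y + 90; vanishes at y ∈ {-3}. (4, -3): f_x = -85 ≠ 0.
Only singular point on the grid: (-1, -3).
Classify: substitute x = -1 + u, y = -3 + v and expand: f = -u**3 - u**2 + u*v**2 + 2*v**3 + v**2.
No constant or linear terms (consistent with a singular point). Quadratic part: -u**2 + v**2. Cubic part: -u**3 + u*v**2 + 2*v**3.
The quadratic part v**2 - u**2 = (v − u)(v + u) splits into two distinct linear factors, so there are two distinct tangent lines y − -3 = ±(x − -1) — this is a node (ordinary double point).
Classification: node.


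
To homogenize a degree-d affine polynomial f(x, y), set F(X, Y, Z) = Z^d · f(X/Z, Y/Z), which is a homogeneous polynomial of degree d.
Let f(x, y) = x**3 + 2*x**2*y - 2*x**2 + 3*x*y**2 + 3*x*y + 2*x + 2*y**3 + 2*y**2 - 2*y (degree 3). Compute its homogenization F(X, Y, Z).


F(X, Y, Z) = X**3 + 2*X**2*Y - 2*X**2*Z + 3*X*Y**2 + 3*X*Y*Z + 2*X*Z**2 + 2*Y**3 + 2*Y**2*Z - 2*Y*Z**2

deg(f) = 3.
Substitute x = X/Z, y = Y/Z into f, then multiply by Z^3.
  monomial 1·x^3·y^0 ↦ 1·X^3·Y^0·Z^0.
  monomial 2·x^2·y^1 ↦ 2·X^2·Y^1·Z^0.
  monomial -2·x^2·y^0 ↦ -2·X^2·Y^0·Z^1.
  monomial 3·x^1·y^2 ↦ 3·X^1·Y^2·Z^0.
  monomial 3·x^1·y^1 ↦ 3·X^1·Y^1·Z^1.
  monomial 2·x^1·y^0 ↦ 2·X^1·Y^0·Z^2.
  monomial 2·x^0·y^3 ↦ 2·X^0·Y^3·Z^0.
  monomial 2·x^0·y^2 ↦ 2·X^0·Y^2·Z^1.
  monomial -2·x^0·y^1 ↦ -2·X^0·Y^1·Z^2.
Collecting: F(X, Y, Z) = X**3 + 2*X**2*Y - 2*X**2*Z + 3*X*Y**2 + 3*X*Y*Z + 2*X*Z**2 + 2*Y**3 + 2*Y**2*Z - 2*Y*Z**2.


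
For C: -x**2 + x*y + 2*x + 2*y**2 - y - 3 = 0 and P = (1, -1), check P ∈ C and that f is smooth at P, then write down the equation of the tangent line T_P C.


Tangent line at P: -x - 4*y - 3 = 0.

Step 1: f(1, -1) = 0, so P lies on C.
Step 2: partial derivatives
  f_x(x, y) = -2*x + y + 2, f_y(x, y) = x + 4*y - 1.
  f_x(P) = -1, f_y(P) = -4 (gradient nonzero, so P is smooth).
Step 3: tangent line at P: -1·(x − 1) + -4·(y − -1) = 0.
Expanding: -x - 4*y - 3 = 0.


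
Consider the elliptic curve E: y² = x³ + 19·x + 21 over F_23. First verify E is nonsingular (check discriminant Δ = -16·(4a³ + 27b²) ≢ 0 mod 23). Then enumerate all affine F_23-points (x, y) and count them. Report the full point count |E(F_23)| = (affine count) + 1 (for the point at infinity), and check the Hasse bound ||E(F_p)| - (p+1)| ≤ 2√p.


Affine points = {(1, 8), (1, 15), (3, 6), (3, 17), (4, 0), (6, 11), (6, 12), (8, 8), (8, 15), (9, 1), (9, 22), (13, 2), (13, 21), (14, 8), (14, 15), (15, 1), (15, 22), (17, 6), (17, 17), (18, 10), (18, 13), (20, 11), (20, 12), (22, 1), (22, 22)}; affine count = 25; |E(F_23)| = 26.

Discriminant check: Δ ∝ 4a³ + 27b² = 4·19³ + 27·21² = 4·6859 + 27·441 ≡ 13 (mod 23). Nonzero ⇒ E is nonsingular.
For each x ∈ F_23, compute rhs = x³ + 19·x + 21 mod 23, then count y ∈ F_23 with y² ≡ rhs.
  x = 0: rhs = 21, matching y values: none (0 points).
  x = 1: rhs = 18, matching y values: 8, 15 (2 points).
  x = 2: rhs = 21, matching y values: none (0 points).
  x = 3: rhs = 13, matching y values: 6, 17 (2 points).
  x = 4: rhs = 0, matching y values: 0 (1 points).
  x = 5: rhs = 11, matching y values: none (0 points).
  x = 6: rhs = 6, matching y values: 11, 12 (2 points).
  x = 7: rhs = 14, matching y values: none (0 points).
  x = 8: rhs = 18, matching y values: 8, 15 (2 points).
  x = 9: rhs = 1, matching y values: 1, 22 (2 points).
  x = 10: rhs = 15, matching y values: none (0 points).
  x = 11: rhs = 20, matching y values: none (0 points).
  x = 12: rhs = 22, matching y values: none (0 points).
  x = 13: rhs = 4, matching y values: 2, 21 (2 points).
  x = 14: rhs = 18, matching y values: 8, 15 (2 points).
  x = 15: rhs = 1, matching y values: 1, 22 (2 points).
  x = 16: rhs = 5, matching y values: none (0 points).
  x = 17: rhs = 13, matching y values: 6, 17 (2 points).
  x = 18: rhs = 8, matching y values: 10, 13 (2 points).
  x = 19: rhs = 19, matching y values: none (0 points).
  x = 20: rhs = 6, matching y values: 11, 12 (2 points).
  x = 21: rhs = 21, matching y values: none (0 points).
  x = 22: rhs = 1, matching y values: 1, 22 (2 points).
Total affine count: 25.
Full point count |E(F_23)| = 25 + 1 = 26.
Hasse bound: |26 − (23+1)| = |2| = 2 ≤ 2√23 ≈ 9.5917 ✓.


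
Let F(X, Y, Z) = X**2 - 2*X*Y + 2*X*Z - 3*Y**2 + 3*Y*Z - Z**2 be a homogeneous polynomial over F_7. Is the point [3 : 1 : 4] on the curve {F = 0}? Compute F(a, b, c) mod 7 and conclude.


F(3,1,4) ≡ 6 (mod 7); P is NOT on the curve.

Evaluate F(3, 1, 4) term-by-term (mod 7).
  X**2 ↦ 1·9·1·1 = 9
  -2*X*Y ↦ -2·3·1·1 = -6
  2*X*Z ↦ 2·3·1·4 = 24
  -3*Y**2 ↦ -3·1·1·1 = -3
  3*Y*Z ↦ 3·1·1·4 = 12
  -Z**2 ↦ -1·1·1·16 = -16
Sum: F(3, 1, 4) = (9) + (-6) + (24) + (-3) + (12) + (-16) = 20.
Reducing mod 7: 20 ≡ 6 (mod 7).
Since F(a, b, c) ≡ 6 ≠ 0 (mod 7), P does NOT lie on the curve.


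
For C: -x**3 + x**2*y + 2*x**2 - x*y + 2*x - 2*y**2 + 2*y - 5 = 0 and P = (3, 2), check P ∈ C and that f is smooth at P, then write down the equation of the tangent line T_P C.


Tangent line at P: 9 - 3*x = 0.

Step 1: f(3, 2) = 0, so P lies on C.
Step 2: partial derivatives
  f_x(x, y) = -3*x**2 + 2*x*y + 4*x - y + 2, f_y(x, y) = x**2 - x - 4*y + 2.
  f_x(P) = -3, f_y(P) = 0 (gradient nonzero, so P is smooth).
Step 3: tangent line at P: -3·(x − 3) + 0·(y − 2) = 0.
Expanding: 9 - 3*x = 0.


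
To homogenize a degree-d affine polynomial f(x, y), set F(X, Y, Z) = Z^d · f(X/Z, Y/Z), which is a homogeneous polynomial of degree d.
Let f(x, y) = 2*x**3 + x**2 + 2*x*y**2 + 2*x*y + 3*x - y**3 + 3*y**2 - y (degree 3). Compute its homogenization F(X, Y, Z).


F(X, Y, Z) = 2*X**3 + X**2*Z + 2*X*Y**2 + 2*X*Y*Z + 3*X*Z**2 - Y**3 + 3*Y**2*Z - Y*Z**2

deg(f) = 3.
Substitute x = X/Z, y = Y/Z into f, then multiply by Z^3.
  monomial 2·x^3·y^0 ↦ 2·X^3·Y^0·Z^0.
  monomial 1·x^2·y^0 ↦ 1·X^2·Y^0·Z^1.
  monomial 2·x^1·y^2 ↦ 2·X^1·Y^2·Z^0.
  monomial 2·x^1·y^1 ↦ 2·X^1·Y^1·Z^1.
  monomial 3·x^1·y^0 ↦ 3·X^1·Y^0·Z^2.
  monomial -1·x^0·y^3 ↦ -1·X^0·Y^3·Z^0.
  monomial 3·x^0·y^2 ↦ 3·X^0·Y^2·Z^1.
  monomial -1·x^0·y^1 ↦ -1·X^0·Y^1·Z^2.
Collecting: F(X, Y, Z) = 2*X**3 + X**2*Z + 2*X*Y**2 + 2*X*Y*Z + 3*X*Z**2 - Y**3 + 3*Y**2*Z - Y*Z**2.


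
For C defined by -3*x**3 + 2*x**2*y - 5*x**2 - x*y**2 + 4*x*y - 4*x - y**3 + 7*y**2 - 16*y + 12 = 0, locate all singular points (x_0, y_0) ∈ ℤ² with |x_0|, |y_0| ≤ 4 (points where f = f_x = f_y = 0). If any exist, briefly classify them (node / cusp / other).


Singular points: {(0, 2)}; classification: node.

Compute partial derivatives:
  f_x = -9*x**2 + 4*x*y - 10*x - y**2 + 4*y - 4.
  f_y = 2*x**2 - 2*x*y + 4*x - 3*y**2 + 14*y - 16.
Scan x_0 ∈ {−4, ..., 4}. For each x_0, f_y(x_0, y) is a polynomial in y; find its integer roots y ∈ {−4, ..., 4}, then test f_x and f at those candidates.
  x = -4: f_y(-4, y) = -3*y**2 + 22*y; vanishes at y ∈ {0}. (-4, 0): f_x = -108 ≠ 0.
  x = -3: f_y(-3, y) = -3*y**2 + 20*y - 10; no integer root y with |y| ≤ 4.
  x = -2: f_y(-2, y) = -3*y**2 + 18*y - 16; no integer root y with |y| ≤ 4.
  x = -1: f_y(-1, y) = -3*y**2 + 16*y - 18; no integer root y with |y| ≤ 4.
  x = 0: f_y(0, y) = -3*y**2 + 14*y - 16; vanishes at y ∈ {2}. (0, 2): f_x = 0, f = 0 — SINGULAR.
  x = 1: f_y(1, y) = -3*y**2 + 12*y - 10; no integer root y with |y| ≤ 4.
  x = 2: f_y(2, y) = -3*y**2 + 10*y; vanishes at y ∈ {0}. (2, 0): f_x = -60 ≠ 0.
  x = 3: f_y(3, y) = -3*y**2 + 8*y + 14; no integer root y with |y| ≤ 4.
  x = 4: f_y(4, y) = -3*y**2 + 6*y + 32; no integer root y with |y| ≤ 4.
Only singular point on the grid: (0, 2).
Classify: substitute x = 0 + u, y = 2 + v and expand: f = -3*u**3 + 2*u**2*v - u**2 - u*v**2 - v**3 + v**2.
No constant or linear terms (consistent with a singular point). Quadratic part: -u**2 + v**2. Cubic part: -3*u**3 + 2*u**2*v - u*v**2 - v**3.
The quadratic part v**2 - u**2 = (v − u)(v + u) splits into two distinct linear factors, so there are two distinct tangent lines y − 2 = ±(x − 0) — this is a node (ordinary double point).
Classification: node.


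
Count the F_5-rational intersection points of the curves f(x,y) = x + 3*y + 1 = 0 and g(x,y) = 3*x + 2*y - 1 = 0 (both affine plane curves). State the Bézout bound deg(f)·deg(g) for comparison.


Common zeros: {(0, 3)}; count = 1; Bézout bound = 1.

deg(f) = 1, deg(g) = 1, so Bézout bound = 1.
Scan x ∈ F_5. For each x, list the y ∈ F_5 with f(x, y) ≡ 0 and those with g(x, y) ≡ 0 (mod 5); the common zeros in that column are the intersection.
  x = 0: f ≡ 0 at y ∈ {3}; g ≡ 0 at y ∈ {3}; common: {3}.
  x = 1: f ≡ 0 at y ∈ {1}; g ≡ 0 at y ∈ {4}; common: ∅.
  x = 2: f ≡ 0 at y ∈ {4}; g ≡ 0 at y ∈ {0}; common: ∅.
  x = 3: f ≡ 0 at y ∈ {2}; g ≡ 0 at y ∈ {1}; common: ∅.
  x = 4: f ≡ 0 at y ∈ {0}; g ≡ 0 at y ∈ {2}; common: ∅.
Collecting: common zeros = {(0, 3)}, so the count is 1.
Comparison with the Bézout bound: 1 ≤ 1 = deg(f)·deg(g), as expected for curves with no common component (the bound is attained).


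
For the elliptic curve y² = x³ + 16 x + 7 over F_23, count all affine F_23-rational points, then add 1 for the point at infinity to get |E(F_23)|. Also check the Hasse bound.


Affine points = {(1, 1), (1, 22), (2, 1), (2, 22), (3, 6), (3, 17), (7, 5), (7, 18), (8, 7), (8, 16), (9, 11), (9, 12), (12, 8), (12, 15), (14, 10), (14, 13), (16, 9), (16, 14), (18, 3), (18, 20), (20, 1), (20, 22), (21, 6), (21, 17), (22, 6), (22, 17)}; affine count = 26; |E(F_23)| = 27.

Discriminant check: Δ ∝ 4a³ + 27b² = 4·16³ + 27·7² = 4·4096 + 27·49 ≡ 20 (mod 23). Nonzero ⇒ E is nonsingular.
For each x ∈ F_23, compute rhs = x³ + 16·x + 7 mod 23, then count y ∈ F_23 with y² ≡ rhs.
  x = 0: rhs = 7, matching y values: none (0 points).
  x = 1: rhs = 1, matching y values: 1, 22 (2 points).
  x = 2: rhs = 1, matching y values: 1, 22 (2 points).
  x = 3: rhs = 13, matching y values: 6, 17 (2 points).
  x = 4: rhs = 20, matching y values: none (0 points).
  x = 5: rhs = 5, matching y values: none (0 points).
  x = 6: rhs = 20, matching y values: none (0 points).
  x = 7: rhs = 2, matching y values: 5, 18 (2 points).
  x = 8: rhs = 3, matching y values: 7, 16 (2 points).
  x = 9: rhs = 6, matching y values: 11, 12 (2 points).
  x = 10: rhs = 17, matching y values: none (0 points).
  x = 11: rhs = 19, matching y values: none (0 points).
  x = 12: rhs = 18, matching y values: 8, 15 (2 points).
  x = 13: rhs = 20, matching y values: none (0 points).
  x = 14: rhs = 8, matching y values: 10, 13 (2 points).
  x = 15: rhs = 11, matching y values: none (0 points).
  x = 16: rhs = 12, matching y values: 9, 14 (2 points).
  x = 17: rhs = 17, matching y values: none (0 points).
  x = 18: rhs = 9, matching y values: 3, 20 (2 points).
  x = 19: rhs = 17, matching y values: none (0 points).
  x = 20: rhs = 1, matching y values: 1, 22 (2 points).
  x = 21: rhs = 13, matching y values: 6, 17 (2 points).
  x = 22: rhs = 13, matching y values: 6, 17 (2 points).
Total affine count: 26.
Full point count |E(F_23)| = 26 + 1 = 27.
Hasse bound: |27 − (23+1)| = |3| = 3 ≤ 2√23 ≈ 9.5917 ✓.


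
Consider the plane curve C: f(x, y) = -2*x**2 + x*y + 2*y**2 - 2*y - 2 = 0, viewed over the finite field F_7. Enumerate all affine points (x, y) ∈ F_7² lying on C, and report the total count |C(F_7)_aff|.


Affine F_7-points: {(3, 5)}; count = 1.

For each of the 49 pairs (x, y) ∈ F_7², evaluate f(x, y) mod 7. Record the zeros.
  x = 0: [0↦5, 1↦5, 2↦2, 3↦3, 4↦1, 5↦3, 6↦2]  zeros at y ∈ ∅
  x = 1: [0↦3, 1↦4, 2↦2, 3↦4, 4↦3, 5↦6, 6↦6]  zeros at y ∈ ∅
  x = 2: [0↦4, 1↦6, 2↦5, 3↦1, 4↦1, 5↦5, 6↦6]  zeros at y ∈ ∅
  x = 3: [0↦1, 1↦4, 2↦4, 3↦1, 4↦2, 5↦0, 6↦2]  zeros at y ∈ {5}
  x = 4: [0↦1, 1↦5, 2↦6, 3↦4, 4↦6, 5↦5, 6↦1]  zeros at y ∈ ∅
  x = 5: [0↦4, 1↦2, 2↦4, 3↦3, 4↦6, 5↦6, 6↦3]  zeros at y ∈ ∅
  x = 6: [0↦3, 1↦2, 2↦5, 3↦5, 4↦2, 5↦3, 6↦1]  zeros at y ∈ ∅
Collecting zeros: affine points = {(3, 5)}.
Total count |C(F_7)_aff| = 1.


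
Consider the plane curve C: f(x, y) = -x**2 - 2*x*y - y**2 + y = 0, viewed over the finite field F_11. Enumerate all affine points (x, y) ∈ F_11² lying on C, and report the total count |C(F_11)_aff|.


Affine F_11-points: {(0, 0), (0, 1), (2, 3), (2, 5), (3, 3), (5, 4), (5, 9), (9, 1), (9, 4), (10, 5), (10, 9)}; count = 11.

For each of the 121 pairs (x, y) ∈ F_11², evaluate f(x, y) mod 11. Record the zeros.
  x = 0: [0↦0, 1↦0, 2↦9, 3↦5, 4↦10, 5↦2, 6↦3, 7↦2, 8↦10, 9↦5, 10↦9]  zeros at y ∈ {0, 1}
  x = 1: [0↦10, 1↦8, 2↦4, 3↦9, 4↦1, 5↦2, 6↦1, 7↦9, 8↦4, 9↦8, 10↦10]  zeros at y ∈ ∅
  x = 2: [0↦7, 1↦3, 2↦8, 3↦0, 4↦1, 5↦0, 6↦8, 7↦3, 8↦7, 9↦9, 10↦9]  zeros at y ∈ {3, 5}
  x = 3: [0↦2, 1↦7, 2↦10, 3↦0, 4↦10, 5↦7, 6↦2, 7↦6, 8↦8, 9↦8, 10↦6]  zeros at y ∈ {3}
  x = 4: [0↦6, 1↦9, 2↦10, 3↦9, 4↦6, 5↦1, 6↦5, 7↦7, 8↦7, 9↦5, 10↦1]  zeros at y ∈ ∅
  x = 5: [0↦8, 1↦9, 2↦8, 3↦5, 4↦0, 5↦4, 6↦6, 7↦6, 8↦4, 9↦0, 10↦5]  zeros at y ∈ {4, 9}
  x = 6: [0↦8, 1↦7, 2↦4, 3↦10, 4↦3, 5↦5, 6↦5, 7↦3, 8↦10, 9↦4, 10↦7]  zeros at y ∈ ∅
  x = 7: [0↦6, 1↦3, 2↦9, 3↦2, 4↦4, 5↦4, 6↦2, 7↦9, 8↦3, 9↦6, 10↦7]  zeros at y ∈ ∅
  x = 8: [0↦2, 1↦8, 2↦1, 3↦3, 4↦3, 5↦1, 6↦8, 7↦2, 8↦5, 9↦6, 10↦5]  zeros at y ∈ ∅
  x = 9: [0↦7, 1↦0, 2↦2, 3↦2, 4↦0, 5↦7, 6↦1, 7↦4, 8↦5, 9↦4, 10↦1]  zeros at y ∈ {1, 4}
  x = 10: [0↦10, 1↦1, 2↦1, 3↦10, 4↦6, 5↦0, 6↦3, 7↦4, 8↦3, 9↦0, 10↦6]  zeros at y ∈ {5, 9}
Collecting zeros: affine points = {(0, 0), (0, 1), (2, 3), (2, 5), (3, 3), (5, 4), (5, 9), (9, 1), (9, 4), (10, 5), (10, 9)}.
Total count |C(F_11)_aff| = 11.


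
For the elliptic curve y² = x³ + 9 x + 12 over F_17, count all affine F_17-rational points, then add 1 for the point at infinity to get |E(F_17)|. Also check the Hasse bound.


Affine points = {(2, 2), (2, 15), (3, 7), (3, 10), (8, 1), (8, 16), (14, 3), (14, 14), (16, 6), (16, 11)}; affine count = 10; |E(F_17)| = 11.

Discriminant check: Δ ∝ 4a³ + 27b² = 4·9³ + 27·12² = 4·729 + 27·144 ≡ 4 (mod 17). Nonzero ⇒ E is nonsingular.
For each x ∈ F_17, compute rhs = x³ + 9·x + 12 mod 17, then count y ∈ F_17 with y² ≡ rhs.
  x = 0: rhs = 12, matching y values: none (0 points).
  x = 1: rhs = 5, matching y values: none (0 points).
  x = 2: rhs = 4, matching y values: 2, 15 (2 points).
  x = 3: rhs = 15, matching y values: 7, 10 (2 points).
  x = 4: rhs = 10, matching y values: none (0 points).
  x = 5: rhs = 12, matching y values: none (0 points).
  x = 6: rhs = 10, matching y values: none (0 points).
  x = 7: rhs = 10, matching y values: none (0 points).
  x = 8: rhs = 1, matching y values: 1, 16 (2 points).
  x = 9: rhs = 6, matching y values: none (0 points).
  x = 10: rhs = 14, matching y values: none (0 points).
  x = 11: rhs = 14, matching y values: none (0 points).
  x = 12: rhs = 12, matching y values: none (0 points).
  x = 13: rhs = 14, matching y values: none (0 points).
  x = 14: rhs = 9, matching y values: 3, 14 (2 points).
  x = 15: rhs = 3, matching y values: none (0 points).
  x = 16: rhs = 2, matching y values: 6, 11 (2 points).
Total affine count: 10.
Full point count |E(F_17)| = 10 + 1 = 11.
Hasse bound: |11 − (17+1)| = |-7| = 7 ≤ 2√17 ≈ 8.2462 ✓.


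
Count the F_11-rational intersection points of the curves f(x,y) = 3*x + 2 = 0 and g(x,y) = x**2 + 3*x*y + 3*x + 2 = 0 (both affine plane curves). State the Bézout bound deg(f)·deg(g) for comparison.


Common zeros: {(3, 10)}; count = 1; Bézout bound = 2.

deg(f) = 1, deg(g) = 2, so Bézout bound = 2.
Scan x ∈ F_11. For each x, list the y ∈ F_11 with f(x, y) ≡ 0 and those with g(x, y) ≡ 0 (mod 11); the common zeros in that column are the intersection.
  x = 0: f ≡ 0 at y ∈ ∅; g ≡ 0 at y ∈ ∅; common: ∅.
  x = 1: f ≡ 0 at y ∈ ∅; g ≡ 0 at y ∈ {9}; common: ∅.
  x = 2: f ≡ 0 at y ∈ ∅; g ≡ 0 at y ∈ {9}; common: ∅.
  x = 3: f ≡ 0 at y ∈ {0, 1, 2, 3, 4, 5, 6, 7, 8, 9, 10}; g ≡ 0 at y ∈ {10}; common: {10}.
  x = 4: f ≡ 0 at y ∈ ∅; g ≡ 0 at y ∈ {3}; common: ∅.
  x = 5: f ≡ 0 at y ∈ ∅; g ≡ 0 at y ∈ {6}; common: ∅.
  x = 6: f ≡ 0 at y ∈ ∅; g ≡ 0 at y ∈ {3}; common: ∅.
  x = 7: f ≡ 0 at y ∈ ∅; g ≡ 0 at y ∈ {6}; common: ∅.
  x = 8: f ≡ 0 at y ∈ ∅; g ≡ 0 at y ∈ {10}; common: ∅.
  x = 9: f ≡ 0 at y ∈ ∅; g ≡ 0 at y ∈ {0}; common: ∅.
  x = 10: f ≡ 0 at y ∈ ∅; g ≡ 0 at y ∈ {0}; common: ∅.
Collecting: common zeros = {(3, 10)}, so the count is 1.
Comparison with the Bézout bound: 1 ≤ 2 = deg(f)·deg(g), as expected for curves with no common component (the affine F_11-count falls short of the bound because intersections may lie at infinity, over extension fields, or carry multiplicity).


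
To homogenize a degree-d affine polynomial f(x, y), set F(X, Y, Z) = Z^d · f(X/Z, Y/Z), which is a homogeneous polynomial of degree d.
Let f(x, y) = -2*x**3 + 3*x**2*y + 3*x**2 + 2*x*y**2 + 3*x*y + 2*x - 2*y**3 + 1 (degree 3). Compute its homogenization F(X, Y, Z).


F(X, Y, Z) = -2*X**3 + 3*X**2*Y + 3*X**2*Z + 2*X*Y**2 + 3*X*Y*Z + 2*X*Z**2 - 2*Y**3 + Z**3

deg(f) = 3.
Substitute x = X/Z, y = Y/Z into f, then multiply by Z^3.
  monomial -2·x^3·y^0 ↦ -2·X^3·Y^0·Z^0.
  monomial 3·x^2·y^1 ↦ 3·X^2·Y^1·Z^0.
  monomial 3·x^2·y^0 ↦ 3·X^2·Y^0·Z^1.
  monomial 2·x^1·y^2 ↦ 2·X^1·Y^2·Z^0.
  monomial 3·x^1·y^1 ↦ 3·X^1·Y^1·Z^1.
  monomial 2·x^1·y^0 ↦ 2·X^1·Y^0·Z^2.
  monomial -2·x^0·y^3 ↦ -2·X^0·Y^3·Z^0.
  monomial 1·x^0·y^0 ↦ 1·X^0·Y^0·Z^3.
Collecting: F(X, Y, Z) = -2*X**3 + 3*X**2*Y + 3*X**2*Z + 2*X*Y**2 + 3*X*Y*Z + 2*X*Z**2 - 2*Y**3 + Z**3.


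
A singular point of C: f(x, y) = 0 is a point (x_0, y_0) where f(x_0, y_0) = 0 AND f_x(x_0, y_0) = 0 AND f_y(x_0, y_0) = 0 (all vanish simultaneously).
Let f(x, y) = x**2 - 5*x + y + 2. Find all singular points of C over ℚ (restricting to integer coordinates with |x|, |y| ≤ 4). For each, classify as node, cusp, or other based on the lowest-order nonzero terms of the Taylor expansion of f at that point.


No singular points in the scanned grid; C is smooth there.

Compute partial derivatives:
  f_x = 2*x - 5.
  f_y = 1.
f_y = 1 is a nonzero constant, so f_y never vanishes: no point (x, y) can satisfy f = f_x = f_y = 0. In particular no (x, y) ∈ {−4, ..., 4}² is singular; the curve is smooth.


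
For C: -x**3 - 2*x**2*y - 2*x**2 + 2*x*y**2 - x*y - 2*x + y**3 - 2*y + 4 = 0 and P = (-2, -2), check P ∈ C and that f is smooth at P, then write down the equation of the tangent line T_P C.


Tangent line at P: -12*x + 20*y + 16 = 0.

Step 1: f(-2, -2) = 0, so P lies on C.
Step 2: partial derivatives
  f_x(x, y) = -3*x**2 - 4*x*y - 4*x + 2*y**2 - y - 2, f_y(x, y) = -2*x**2 + 4*x*y - x + 3*y**2 - 2.
  f_x(P) = -12, f_y(P) = 20 (gradient nonzero, so P is smooth).
Step 3: tangent line at P: -12·(x − -2) + 20·(y − -2) = 0.
Expanding: -12*x + 20*y + 16 = 0.


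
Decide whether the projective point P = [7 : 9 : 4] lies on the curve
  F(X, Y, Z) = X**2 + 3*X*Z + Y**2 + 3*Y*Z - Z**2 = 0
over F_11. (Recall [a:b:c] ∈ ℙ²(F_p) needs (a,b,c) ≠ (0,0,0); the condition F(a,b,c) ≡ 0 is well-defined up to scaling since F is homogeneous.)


F(7,9,4) ≡ 9 (mod 11); P is NOT on the curve.

Evaluate F(7, 9, 4) term-by-term (mod 11).
  X**2 ↦ 1·49·1·1 = 49
  3*X*Z ↦ 3·7·1·4 = 84
  Y**2 ↦ 1·1·81·1 = 81
  3*Y*Z ↦ 3·1·9·4 = 108
  -Z**2 ↦ -1·1·1·16 = -16
Sum: F(7, 9, 4) = (49) + (84) + (81) + (108) + (-16) = 306.
Reducing mod 11: 306 ≡ 9 (mod 11).
Since F(a, b, c) ≡ 9 ≠ 0 (mod 11), P does NOT lie on the curve.


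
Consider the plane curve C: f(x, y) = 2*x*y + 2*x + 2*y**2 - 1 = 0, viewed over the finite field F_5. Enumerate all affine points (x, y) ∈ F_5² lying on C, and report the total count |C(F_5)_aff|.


Affine F_5-points: {(1, 1), (1, 3), (3, 0), (3, 2)}; count = 4.

For each of the 25 pairs (x, y) ∈ F_5², evaluate f(x, y) mod 5. Record the zeros.
  x = 0: [0↦4, 1↦1, 2↦2, 3↦2, 4↦1]  zeros at y ∈ ∅
  x = 1: [0↦1, 1↦0, 2↦3, 3↦0, 4↦1]  zeros at y ∈ {1, 3}
  x = 2: [0↦3, 1↦4, 2↦4, 3↦3, 4↦1]  zeros at y ∈ ∅
  x = 3: [0↦0, 1↦3, 2↦0, 3↦1, 4↦1]  zeros at y ∈ {0, 2}
  x = 4: [0↦2, 1↦2, 2↦1, 3↦4, 4↦1]  zeros at y ∈ ∅
Collecting zeros: affine points = {(1, 1), (1, 3), (3, 0), (3, 2)}.
Total count |C(F_5)_aff| = 4.


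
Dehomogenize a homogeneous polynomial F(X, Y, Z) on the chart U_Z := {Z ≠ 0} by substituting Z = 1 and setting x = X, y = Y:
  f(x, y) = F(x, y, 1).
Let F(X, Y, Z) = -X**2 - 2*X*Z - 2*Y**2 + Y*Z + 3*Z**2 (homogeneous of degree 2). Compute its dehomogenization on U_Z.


f(x, y) = -x**2 - 2*x - 2*y**2 + y + 3

On U_Z we set Z = 1. Each monomial c·X^i·Y^j·Z^k in F becomes c·x^i·y^j·1^k = c·x^i·y^j.
Substituting Z = 1: F(X, Y, 1) = -x**2 - 2*x - 2*y**2 + y + 3.
Note: deg(f) ≤ deg(F) = 2; strict inequality happens when F is divisible by Z (lost terms).


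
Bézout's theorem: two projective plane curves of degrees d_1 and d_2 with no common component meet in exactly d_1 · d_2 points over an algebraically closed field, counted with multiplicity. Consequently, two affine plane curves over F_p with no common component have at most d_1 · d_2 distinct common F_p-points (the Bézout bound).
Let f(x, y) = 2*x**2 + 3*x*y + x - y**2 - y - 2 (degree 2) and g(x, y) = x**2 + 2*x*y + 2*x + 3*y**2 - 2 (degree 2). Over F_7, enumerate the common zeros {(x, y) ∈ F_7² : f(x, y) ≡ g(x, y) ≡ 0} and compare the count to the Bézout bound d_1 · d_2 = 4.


Common zeros: ∅; count = 0; Bézout bound = 4.

deg(f) = 2, deg(g) = 2, so Bézout bound = 4.
Scan x ∈ F_7. For each x, list the y ∈ F_7 with f(x, y) ≡ 0 and those with g(x, y) ≡ 0 (mod 7); the common zeros in that column are the intersection.
  x = 0: f ≡ 0 at y ∈ {3}; g ≡ 0 at y ∈ ∅; common: ∅.
  x = 1: f ≡ 0 at y ∈ {4, 5}; g ≡ 0 at y ∈ ∅; common: ∅.
  x = 2: f ≡ 0 at y ∈ {2, 3}; g ≡ 0 at y ∈ {4}; common: ∅.
  x = 3: f ≡ 0 at y ∈ {4}; g ≡ 0 at y ∈ ∅; common: ∅.
  x = 4: f ≡ 0 at y ∈ ∅; g ≡ 0 at y ∈ ∅; common: ∅.
  x = 5: f ≡ 0 at y ∈ {2, 5}; g ≡ 0 at y ∈ ∅; common: ∅.
  x = 6: f ≡ 0 at y ∈ ∅; g ≡ 0 at y ∈ ∅; common: ∅.
Collecting: common zeros = ∅, so the count is 0.
Comparison with the Bézout bound: 0 ≤ 4 = deg(f)·deg(g), as expected for curves with no common component (the affine F_7-count falls short of the bound because intersections may lie at infinity, over extension fields, or carry multiplicity).


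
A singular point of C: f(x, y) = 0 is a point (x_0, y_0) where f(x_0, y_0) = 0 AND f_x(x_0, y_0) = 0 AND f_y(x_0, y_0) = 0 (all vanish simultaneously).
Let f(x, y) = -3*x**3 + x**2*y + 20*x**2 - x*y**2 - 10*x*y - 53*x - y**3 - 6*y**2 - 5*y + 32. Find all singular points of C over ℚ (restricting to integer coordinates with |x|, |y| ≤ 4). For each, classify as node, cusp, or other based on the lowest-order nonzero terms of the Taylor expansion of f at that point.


Singular points: {(2, -3)}; classification: node.

Compute partial derivatives:
  f_x = -9*x**2 + 2*x*y + 40*x - y**2 - 10*y - 53.
  f_y = x**2 - 2*x*y - 10*x - 3*y**2 - 12*y - 5.
Scan x_0 ∈ {−4, ..., 4}. For each x_0, f_y(x_0, y) is a polynomial in y; find its integer roots y ∈ {−4, ..., 4}, then test f_x and f at those candidates.
  x = -4: f_y(-4, y) = -3*y**2 - 4*y + 51; no integer root y with |y| ≤ 4.
  x = -3: f_y(-3, y) = -3*y**2 - 6*y + 34; no integer root y with |y| ≤ 4.
  x = -2: f_y(-2, y) = -3*y**2 - 8*y + 19; no integer root y with |y| ≤ 4.
  x = -1: f_y(-1, y) = -3*y**2 - 10*y + 6; no integer root y with |y| ≤ 4.
  x = 0: f_y(0, y) = -3*y**2 - 12*y - 5; no integer root y with |y| ≤ 4.
  x = 1: f_y(1, y) = -3*y**2 - 14*y - 14; no integer root y with |y| ≤ 4.
  x = 2: f_y(2, y) = -3*y**2 - 16*y - 21; vanishes at y ∈ {-3}. (2, -3): f_x = 0, f = 0 — SINGULAR.
  x = 3: f_y(3, y) = -3*y**2 - 18*y - 26; no integer root y with |y| ≤ 4.
  x = 4: f_y(4, y) = -3*y**2 - 20*y - 29; no integer root y with |y| ≤ 4.
Only singular point on the grid: (2, -3).
Classify: substitute x = 2 + u, y = -3 + v and expand: f = -3*u**3 + u**2*v - u**2 - u*v**2 - v**3 + v**2.
No constant or linear terms (consistent with a singular point). Quadratic part: -u**2 + v**2. Cubic part: -3*u**3 + u**2*v - u*v**2 - v**3.
The quadratic part v**2 - u**2 = (v − u)(v + u) splits into two distinct linear factors, so there are two distinct tangent lines y − -3 = ±(x − 2) — this is a node (ordinary double point).
Classification: node.


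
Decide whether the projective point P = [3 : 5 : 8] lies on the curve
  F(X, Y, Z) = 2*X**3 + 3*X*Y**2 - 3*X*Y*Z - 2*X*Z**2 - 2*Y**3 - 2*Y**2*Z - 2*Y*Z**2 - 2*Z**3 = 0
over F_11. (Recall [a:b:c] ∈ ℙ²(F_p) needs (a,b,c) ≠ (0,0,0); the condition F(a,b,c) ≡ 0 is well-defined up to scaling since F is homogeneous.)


F(3,5,8) ≡ 4 (mod 11); P is NOT on the curve.

Evaluate F(3, 5, 8) term-by-term (mod 11).
  2*X**3 ↦ 2·27·1·1 = 54
  3*X*Y**2 ↦ 3·3·25·1 = 225
  -3*X*Y*Z ↦ -3·3·5·8 = -360
  -2*X*Z**2 ↦ -2·3·1·64 = -384
  -2*Y**3 ↦ -2·1·125·1 = -250
  -2*Y**2*Z ↦ -2·1·25·8 = -400
  -2*Y*Z**2 ↦ -2·1·5·64 = -640
  -2*Z**3 ↦ -2·1·1·512 = -1024
Sum: F(3, 5, 8) = (54) + (225) + (-360) + (-384) + (-250) + (-400) + (-640) + (-1024) = -2779.
Reducing mod 11: -2779 ≡ 4 (mod 11).
Since F(a, b, c) ≡ 4 ≠ 0 (mod 11), P does NOT lie on the curve.


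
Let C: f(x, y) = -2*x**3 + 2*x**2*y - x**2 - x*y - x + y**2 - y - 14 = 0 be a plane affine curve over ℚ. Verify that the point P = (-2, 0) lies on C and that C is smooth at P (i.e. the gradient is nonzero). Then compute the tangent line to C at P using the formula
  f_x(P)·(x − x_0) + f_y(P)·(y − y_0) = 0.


Tangent line at P: -21*x + 9*y - 42 = 0.

Step 1: f(-2, 0) = 0, so P lies on C.
Step 2: partial derivatives
  f_x(x, y) = -6*x**2 + 4*x*y - 2*x - y - 1, f_y(x, y) = 2*x**2 - x + 2*y - 1.
  f_x(P) = -21, f_y(P) = 9 (gradient nonzero, so P is smooth).
Step 3: tangent line at P: -21·(x − -2) + 9·(y − 0) = 0.
Expanding: -21*x + 9*y - 42 = 0.


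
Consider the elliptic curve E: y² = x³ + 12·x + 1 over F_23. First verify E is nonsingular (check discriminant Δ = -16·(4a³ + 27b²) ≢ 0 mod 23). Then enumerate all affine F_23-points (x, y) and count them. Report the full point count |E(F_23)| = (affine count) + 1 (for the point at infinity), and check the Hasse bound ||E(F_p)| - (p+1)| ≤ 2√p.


Affine points = {(0, 1), (0, 22), (3, 8), (3, 15), (5, 5), (5, 18), (6, 6), (6, 17), (13, 10), (13, 13), (17, 9), (17, 14), (18, 0), (19, 2), (19, 21)}; affine count = 15; |E(F_23)| = 16.

Discriminant check: Δ ∝ 4a³ + 27b² = 4·12³ + 27·1² = 4·1728 + 27·1 ≡ 16 (mod 23). Nonzero ⇒ E is nonsingular.
For each x ∈ F_23, compute rhs = x³ + 12·x + 1 mod 23, then count y ∈ F_23 with y² ≡ rhs.
  x = 0: rhs = 1, matching y values: 1, 22 (2 points).
  x = 1: rhs = 14, matching y values: none (0 points).
  x = 2: rhs = 10, matching y values: none (0 points).
  x = 3: rhs = 18, matching y values: 8, 15 (2 points).
  x = 4: rhs = 21, matching y values: none (0 points).
  x = 5: rhs = 2, matching y values: 5, 18 (2 points).
  x = 6: rhs = 13, matching y values: 6, 17 (2 points).
  x = 7: rhs = 14, matching y values: none (0 points).
  x = 8: rhs = 11, matching y values: none (0 points).
  x = 9: rhs = 10, matching y values: none (0 points).
  x = 10: rhs = 17, matching y values: none (0 points).
  x = 11: rhs = 15, matching y values: none (0 points).
  x = 12: rhs = 10, matching y values: none (0 points).
  x = 13: rhs = 8, matching y values: 10, 13 (2 points).
  x = 14: rhs = 15, matching y values: none (0 points).
  x = 15: rhs = 14, matching y values: none (0 points).
  x = 16: rhs = 11, matching y values: none (0 points).
  x = 17: rhs = 12, matching y values: 9, 14 (2 points).
  x = 18: rhs = 0, matching y values: 0 (1 points).
  x = 19: rhs = 4, matching y values: 2, 21 (2 points).
  x = 20: rhs = 7, matching y values: none (0 points).
  x = 21: rhs = 15, matching y values: none (0 points).
  x = 22: rhs = 11, matching y values: none (0 points).
Total affine count: 15.
Full point count |E(F_23)| = 15 + 1 = 16.
Hasse bound: |16 − (23+1)| = |-8| = 8 ≤ 2√23 ≈ 9.5917 ✓.
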